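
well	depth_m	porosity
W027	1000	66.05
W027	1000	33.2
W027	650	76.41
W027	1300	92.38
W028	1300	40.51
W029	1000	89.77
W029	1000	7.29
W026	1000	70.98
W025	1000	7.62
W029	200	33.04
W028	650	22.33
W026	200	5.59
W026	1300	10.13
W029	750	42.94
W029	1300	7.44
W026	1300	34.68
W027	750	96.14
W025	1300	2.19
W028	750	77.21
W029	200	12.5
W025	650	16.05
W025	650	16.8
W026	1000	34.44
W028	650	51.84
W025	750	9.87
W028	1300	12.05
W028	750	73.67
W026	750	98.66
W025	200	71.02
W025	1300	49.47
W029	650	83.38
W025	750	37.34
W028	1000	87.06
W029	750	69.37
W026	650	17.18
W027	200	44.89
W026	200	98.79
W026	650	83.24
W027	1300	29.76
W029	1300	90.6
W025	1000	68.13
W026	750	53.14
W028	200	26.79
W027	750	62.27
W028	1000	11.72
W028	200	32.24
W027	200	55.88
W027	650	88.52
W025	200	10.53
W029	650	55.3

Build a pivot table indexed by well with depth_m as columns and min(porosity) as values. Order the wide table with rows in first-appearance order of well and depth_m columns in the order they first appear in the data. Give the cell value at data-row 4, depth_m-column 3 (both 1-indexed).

With rows in first-appearance order of well, row 4 is well=W026. depth_m columns in first-appearance order: 1000, 650, 1300, 200, 750; column 3 is 1300.
Long rows with well=W026, depth_m=1300: min(10.13, 34.68) = 10.13.

10.13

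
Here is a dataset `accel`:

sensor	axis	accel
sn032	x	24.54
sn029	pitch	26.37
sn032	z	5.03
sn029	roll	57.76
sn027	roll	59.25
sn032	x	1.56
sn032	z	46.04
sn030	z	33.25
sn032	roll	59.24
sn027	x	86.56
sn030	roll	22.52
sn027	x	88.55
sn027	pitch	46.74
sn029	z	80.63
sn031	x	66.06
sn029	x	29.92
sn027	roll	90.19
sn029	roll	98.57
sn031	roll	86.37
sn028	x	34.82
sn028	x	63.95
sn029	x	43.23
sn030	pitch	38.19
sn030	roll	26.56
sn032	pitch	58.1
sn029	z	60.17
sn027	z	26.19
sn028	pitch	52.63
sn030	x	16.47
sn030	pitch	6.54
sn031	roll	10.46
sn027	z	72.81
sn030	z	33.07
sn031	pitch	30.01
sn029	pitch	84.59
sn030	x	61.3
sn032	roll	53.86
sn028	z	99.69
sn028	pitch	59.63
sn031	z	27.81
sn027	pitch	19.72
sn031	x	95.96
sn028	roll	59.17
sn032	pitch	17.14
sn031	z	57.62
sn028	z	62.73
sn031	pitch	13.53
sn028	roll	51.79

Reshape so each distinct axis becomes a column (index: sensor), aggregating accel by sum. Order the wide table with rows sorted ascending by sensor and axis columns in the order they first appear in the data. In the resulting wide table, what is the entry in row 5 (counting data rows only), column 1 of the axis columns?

162.02

With rows sorted ascending by sensor, row 5 is sensor=sn031. axis columns in first-appearance order: x, pitch, z, roll; column 1 is x.
Long rows with sensor=sn031, axis=x: 66.06 + 95.96 = 162.02.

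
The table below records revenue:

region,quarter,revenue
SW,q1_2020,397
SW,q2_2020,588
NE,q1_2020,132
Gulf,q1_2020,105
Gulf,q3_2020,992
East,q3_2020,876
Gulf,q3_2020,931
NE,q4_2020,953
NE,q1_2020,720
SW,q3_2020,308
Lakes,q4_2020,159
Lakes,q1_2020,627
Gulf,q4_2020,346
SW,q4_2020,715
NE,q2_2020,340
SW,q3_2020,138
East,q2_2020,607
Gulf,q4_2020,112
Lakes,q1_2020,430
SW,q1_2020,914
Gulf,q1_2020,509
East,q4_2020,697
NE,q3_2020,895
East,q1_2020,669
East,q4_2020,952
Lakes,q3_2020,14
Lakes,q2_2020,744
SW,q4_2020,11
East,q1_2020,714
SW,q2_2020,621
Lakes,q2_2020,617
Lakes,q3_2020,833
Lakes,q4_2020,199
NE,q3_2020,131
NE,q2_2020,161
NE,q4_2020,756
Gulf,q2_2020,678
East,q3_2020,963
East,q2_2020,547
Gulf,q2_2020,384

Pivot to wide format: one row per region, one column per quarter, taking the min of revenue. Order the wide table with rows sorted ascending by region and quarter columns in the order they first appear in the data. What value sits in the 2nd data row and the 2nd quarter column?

With rows sorted ascending by region, row 2 is region=Gulf. quarter columns in first-appearance order: q1_2020, q2_2020, q3_2020, q4_2020; column 2 is q2_2020.
Long rows with region=Gulf, quarter=q2_2020: min(678, 384) = 384.

384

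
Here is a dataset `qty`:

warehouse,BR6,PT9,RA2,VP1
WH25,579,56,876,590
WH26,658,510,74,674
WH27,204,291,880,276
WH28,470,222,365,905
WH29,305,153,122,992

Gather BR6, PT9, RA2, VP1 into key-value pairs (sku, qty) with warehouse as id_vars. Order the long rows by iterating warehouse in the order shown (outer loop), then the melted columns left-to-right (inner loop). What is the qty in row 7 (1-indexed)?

74

20 rows total (5 × 4). Row 7: index ⌊(7-1)/4⌋ = 1 into warehouse → WH26; (7-1) mod 4 = 2 into the melted columns → RA2.
So row 7 is (WH26, RA2, 74); qty = 74.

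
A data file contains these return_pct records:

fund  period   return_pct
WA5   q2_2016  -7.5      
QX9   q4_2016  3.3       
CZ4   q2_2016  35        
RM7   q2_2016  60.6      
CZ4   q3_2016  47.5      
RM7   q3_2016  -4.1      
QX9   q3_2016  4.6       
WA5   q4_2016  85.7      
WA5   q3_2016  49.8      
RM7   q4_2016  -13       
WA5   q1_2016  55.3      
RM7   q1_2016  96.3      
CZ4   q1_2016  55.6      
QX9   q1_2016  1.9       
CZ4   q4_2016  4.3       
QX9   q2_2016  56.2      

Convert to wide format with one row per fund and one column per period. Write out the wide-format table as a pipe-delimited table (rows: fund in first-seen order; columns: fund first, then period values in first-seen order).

Columns: fund plus the 4 distinct period values (q2_2016, q4_2016, q3_2016, q1_2016).
For example, row WA5 column q2_2016 takes return_pct=-7.5 from the long row (WA5, q2_2016).

| fund | q2_2016 | q4_2016 | q3_2016 | q1_2016 |
| WA5 | -7.5 | 85.7 | 49.8 | 55.3 |
| QX9 | 56.2 | 3.3 | 4.6 | 1.9 |
| CZ4 | 35 | 4.3 | 47.5 | 55.6 |
| RM7 | 60.6 | -13 | -4.1 | 96.3 |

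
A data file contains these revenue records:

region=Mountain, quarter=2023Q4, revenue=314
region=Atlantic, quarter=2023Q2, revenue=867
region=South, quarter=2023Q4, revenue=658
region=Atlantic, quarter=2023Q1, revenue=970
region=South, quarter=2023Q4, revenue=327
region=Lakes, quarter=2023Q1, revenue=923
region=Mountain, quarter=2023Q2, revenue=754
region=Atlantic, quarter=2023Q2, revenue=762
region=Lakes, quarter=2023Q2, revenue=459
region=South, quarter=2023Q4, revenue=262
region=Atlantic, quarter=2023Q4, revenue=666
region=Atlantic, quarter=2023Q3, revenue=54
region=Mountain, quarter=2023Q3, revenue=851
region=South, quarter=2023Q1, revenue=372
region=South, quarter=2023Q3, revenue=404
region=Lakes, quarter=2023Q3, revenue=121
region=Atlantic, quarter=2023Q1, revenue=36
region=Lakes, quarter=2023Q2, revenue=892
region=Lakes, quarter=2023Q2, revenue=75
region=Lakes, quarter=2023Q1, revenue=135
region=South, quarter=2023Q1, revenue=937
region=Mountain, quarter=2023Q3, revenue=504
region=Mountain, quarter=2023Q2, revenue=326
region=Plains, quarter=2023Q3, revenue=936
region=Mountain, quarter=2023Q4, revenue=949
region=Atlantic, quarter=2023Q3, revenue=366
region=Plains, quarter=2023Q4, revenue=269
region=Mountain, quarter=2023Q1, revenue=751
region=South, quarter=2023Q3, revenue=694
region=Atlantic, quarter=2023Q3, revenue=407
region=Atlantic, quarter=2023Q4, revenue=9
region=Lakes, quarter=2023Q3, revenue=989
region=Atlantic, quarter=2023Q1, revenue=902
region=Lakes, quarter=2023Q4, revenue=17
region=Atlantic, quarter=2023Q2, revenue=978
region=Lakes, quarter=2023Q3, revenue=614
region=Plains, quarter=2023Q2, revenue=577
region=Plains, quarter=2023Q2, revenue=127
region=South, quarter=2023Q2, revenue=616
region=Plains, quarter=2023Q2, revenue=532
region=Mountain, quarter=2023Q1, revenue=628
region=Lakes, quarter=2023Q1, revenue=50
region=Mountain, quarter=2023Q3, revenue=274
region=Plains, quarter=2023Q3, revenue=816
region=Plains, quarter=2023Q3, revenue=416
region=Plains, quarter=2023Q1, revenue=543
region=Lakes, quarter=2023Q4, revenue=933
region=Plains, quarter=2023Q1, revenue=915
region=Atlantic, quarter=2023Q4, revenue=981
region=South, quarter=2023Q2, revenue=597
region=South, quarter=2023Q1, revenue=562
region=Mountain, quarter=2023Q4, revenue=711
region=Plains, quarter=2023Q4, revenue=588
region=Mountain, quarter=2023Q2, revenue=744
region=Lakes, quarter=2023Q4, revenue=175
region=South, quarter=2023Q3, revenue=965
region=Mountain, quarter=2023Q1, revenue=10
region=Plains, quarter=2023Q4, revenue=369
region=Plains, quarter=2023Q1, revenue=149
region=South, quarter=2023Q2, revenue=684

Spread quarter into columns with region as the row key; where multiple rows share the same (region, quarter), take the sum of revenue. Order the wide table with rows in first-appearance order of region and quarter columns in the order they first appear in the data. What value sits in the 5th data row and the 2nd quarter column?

1236

With rows in first-appearance order of region, row 5 is region=Plains. quarter columns in first-appearance order: 2023Q4, 2023Q2, 2023Q1, 2023Q3; column 2 is 2023Q2.
Long rows with region=Plains, quarter=2023Q2: 577 + 127 + 532 = 1236.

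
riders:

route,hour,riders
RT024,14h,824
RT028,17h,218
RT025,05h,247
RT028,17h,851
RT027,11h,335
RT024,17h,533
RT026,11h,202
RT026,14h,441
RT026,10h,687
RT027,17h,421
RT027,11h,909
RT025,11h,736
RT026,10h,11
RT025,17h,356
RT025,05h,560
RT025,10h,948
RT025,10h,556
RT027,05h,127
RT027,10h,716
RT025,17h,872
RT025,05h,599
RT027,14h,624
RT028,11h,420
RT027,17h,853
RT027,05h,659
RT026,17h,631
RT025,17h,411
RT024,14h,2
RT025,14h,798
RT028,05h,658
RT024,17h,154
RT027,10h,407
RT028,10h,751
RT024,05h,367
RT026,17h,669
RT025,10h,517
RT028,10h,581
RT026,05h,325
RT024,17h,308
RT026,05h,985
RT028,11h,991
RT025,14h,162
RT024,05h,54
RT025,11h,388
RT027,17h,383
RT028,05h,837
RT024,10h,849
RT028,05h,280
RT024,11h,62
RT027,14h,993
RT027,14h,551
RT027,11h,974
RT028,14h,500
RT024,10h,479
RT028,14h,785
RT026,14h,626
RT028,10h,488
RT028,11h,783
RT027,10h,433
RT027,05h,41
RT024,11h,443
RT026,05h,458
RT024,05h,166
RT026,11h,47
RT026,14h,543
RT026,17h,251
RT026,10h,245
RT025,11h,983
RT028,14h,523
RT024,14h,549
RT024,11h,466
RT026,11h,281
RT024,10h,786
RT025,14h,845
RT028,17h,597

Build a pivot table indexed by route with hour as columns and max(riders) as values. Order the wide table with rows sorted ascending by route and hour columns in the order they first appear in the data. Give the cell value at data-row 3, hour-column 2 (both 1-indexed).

With rows sorted ascending by route, row 3 is route=RT026. hour columns in first-appearance order: 14h, 17h, 05h, 11h, 10h; column 2 is 17h.
Long rows with route=RT026, hour=17h: max(631, 669, 251) = 669.

669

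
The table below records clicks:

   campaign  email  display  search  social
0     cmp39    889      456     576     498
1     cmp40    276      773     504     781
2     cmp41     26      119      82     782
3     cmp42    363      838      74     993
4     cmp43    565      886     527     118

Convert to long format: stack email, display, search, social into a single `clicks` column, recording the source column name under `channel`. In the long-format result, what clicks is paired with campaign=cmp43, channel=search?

Unpivoting turns each (campaign, wide-column) pair into one long row.
The wide cell at row cmp43, column search holds 527, so the long row (cmp43, search) has clicks=527.

527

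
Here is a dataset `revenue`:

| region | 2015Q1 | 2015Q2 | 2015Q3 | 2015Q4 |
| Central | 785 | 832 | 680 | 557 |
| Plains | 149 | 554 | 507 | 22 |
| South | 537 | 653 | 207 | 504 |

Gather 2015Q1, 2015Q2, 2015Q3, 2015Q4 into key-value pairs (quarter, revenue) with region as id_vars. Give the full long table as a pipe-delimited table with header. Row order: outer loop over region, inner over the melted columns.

Each (region, column) pair becomes one row: 3 × 4 = 12 rows.
For example, (Central, 2015Q1) → revenue=785.

| region | quarter | revenue |
| Central | 2015Q1 | 785 |
| Central | 2015Q2 | 832 |
| Central | 2015Q3 | 680 |
| Central | 2015Q4 | 557 |
| Plains | 2015Q1 | 149 |
| Plains | 2015Q2 | 554 |
| Plains | 2015Q3 | 507 |
| Plains | 2015Q4 | 22 |
| South | 2015Q1 | 537 |
| South | 2015Q2 | 653 |
| South | 2015Q3 | 207 |
| South | 2015Q4 | 504 |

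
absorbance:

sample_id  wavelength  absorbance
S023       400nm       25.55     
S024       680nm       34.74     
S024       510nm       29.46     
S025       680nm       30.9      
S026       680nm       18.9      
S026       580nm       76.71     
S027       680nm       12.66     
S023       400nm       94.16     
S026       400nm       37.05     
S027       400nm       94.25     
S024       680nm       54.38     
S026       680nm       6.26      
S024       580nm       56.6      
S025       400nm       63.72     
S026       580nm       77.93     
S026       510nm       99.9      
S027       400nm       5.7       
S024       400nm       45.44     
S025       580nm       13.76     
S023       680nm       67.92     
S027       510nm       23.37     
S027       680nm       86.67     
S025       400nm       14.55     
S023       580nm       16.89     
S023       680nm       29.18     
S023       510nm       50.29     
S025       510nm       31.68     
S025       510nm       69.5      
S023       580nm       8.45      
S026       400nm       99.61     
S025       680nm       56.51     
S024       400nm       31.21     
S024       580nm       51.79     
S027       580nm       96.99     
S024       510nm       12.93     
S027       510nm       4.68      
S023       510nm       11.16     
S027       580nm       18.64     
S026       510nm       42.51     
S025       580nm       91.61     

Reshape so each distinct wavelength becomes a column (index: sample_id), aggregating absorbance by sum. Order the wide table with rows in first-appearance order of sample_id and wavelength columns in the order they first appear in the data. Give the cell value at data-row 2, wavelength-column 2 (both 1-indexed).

With rows in first-appearance order of sample_id, row 2 is sample_id=S024. wavelength columns in first-appearance order: 400nm, 680nm, 510nm, 580nm; column 2 is 680nm.
Long rows with sample_id=S024, wavelength=680nm: 34.74 + 54.38 = 89.12.

89.12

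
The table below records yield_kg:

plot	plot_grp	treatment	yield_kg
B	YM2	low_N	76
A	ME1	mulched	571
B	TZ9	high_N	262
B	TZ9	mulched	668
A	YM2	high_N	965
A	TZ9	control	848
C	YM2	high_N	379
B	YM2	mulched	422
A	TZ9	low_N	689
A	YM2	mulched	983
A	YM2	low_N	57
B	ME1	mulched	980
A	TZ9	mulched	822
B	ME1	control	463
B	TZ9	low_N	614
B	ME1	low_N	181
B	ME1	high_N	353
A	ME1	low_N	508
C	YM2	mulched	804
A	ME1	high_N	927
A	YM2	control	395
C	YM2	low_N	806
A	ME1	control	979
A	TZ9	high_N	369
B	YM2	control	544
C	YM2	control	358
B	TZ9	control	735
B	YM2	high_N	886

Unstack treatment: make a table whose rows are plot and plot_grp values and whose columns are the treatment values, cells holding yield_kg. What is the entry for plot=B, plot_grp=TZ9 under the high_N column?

262

Wide layout: rows indexed by plot and plot_grp, columns are the 4 distinct treatment values (low_N, mulched, high_N, control).
Cell (plot=B, plot_grp=TZ9, treatment=high_N) draws from the long row where plot=B, plot_grp=TZ9 and treatment=high_N, which has yield_kg=262.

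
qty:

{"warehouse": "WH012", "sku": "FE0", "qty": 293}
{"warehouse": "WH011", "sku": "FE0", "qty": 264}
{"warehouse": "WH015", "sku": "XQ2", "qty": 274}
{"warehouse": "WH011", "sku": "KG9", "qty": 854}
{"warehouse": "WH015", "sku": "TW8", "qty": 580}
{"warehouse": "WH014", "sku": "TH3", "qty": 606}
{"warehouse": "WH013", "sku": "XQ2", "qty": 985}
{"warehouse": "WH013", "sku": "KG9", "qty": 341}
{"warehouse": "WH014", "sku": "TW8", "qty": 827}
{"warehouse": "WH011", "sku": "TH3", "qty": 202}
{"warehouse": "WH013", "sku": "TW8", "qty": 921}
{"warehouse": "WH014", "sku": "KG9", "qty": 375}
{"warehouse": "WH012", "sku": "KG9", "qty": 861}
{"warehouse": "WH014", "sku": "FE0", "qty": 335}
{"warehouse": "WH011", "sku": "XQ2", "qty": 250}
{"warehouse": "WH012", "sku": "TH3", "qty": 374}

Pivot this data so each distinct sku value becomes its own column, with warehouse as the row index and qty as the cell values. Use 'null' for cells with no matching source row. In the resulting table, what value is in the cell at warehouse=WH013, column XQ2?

The long row with warehouse=WH013, sku=XQ2 has qty=985.

985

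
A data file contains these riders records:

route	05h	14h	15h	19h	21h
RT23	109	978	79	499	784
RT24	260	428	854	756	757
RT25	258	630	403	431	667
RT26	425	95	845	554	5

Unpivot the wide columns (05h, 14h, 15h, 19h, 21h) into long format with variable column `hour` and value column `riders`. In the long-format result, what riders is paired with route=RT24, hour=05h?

260

Unpivoting turns each (route, wide-column) pair into one long row.
The wide cell at row RT24, column 05h holds 260, so the long row (RT24, 05h) has riders=260.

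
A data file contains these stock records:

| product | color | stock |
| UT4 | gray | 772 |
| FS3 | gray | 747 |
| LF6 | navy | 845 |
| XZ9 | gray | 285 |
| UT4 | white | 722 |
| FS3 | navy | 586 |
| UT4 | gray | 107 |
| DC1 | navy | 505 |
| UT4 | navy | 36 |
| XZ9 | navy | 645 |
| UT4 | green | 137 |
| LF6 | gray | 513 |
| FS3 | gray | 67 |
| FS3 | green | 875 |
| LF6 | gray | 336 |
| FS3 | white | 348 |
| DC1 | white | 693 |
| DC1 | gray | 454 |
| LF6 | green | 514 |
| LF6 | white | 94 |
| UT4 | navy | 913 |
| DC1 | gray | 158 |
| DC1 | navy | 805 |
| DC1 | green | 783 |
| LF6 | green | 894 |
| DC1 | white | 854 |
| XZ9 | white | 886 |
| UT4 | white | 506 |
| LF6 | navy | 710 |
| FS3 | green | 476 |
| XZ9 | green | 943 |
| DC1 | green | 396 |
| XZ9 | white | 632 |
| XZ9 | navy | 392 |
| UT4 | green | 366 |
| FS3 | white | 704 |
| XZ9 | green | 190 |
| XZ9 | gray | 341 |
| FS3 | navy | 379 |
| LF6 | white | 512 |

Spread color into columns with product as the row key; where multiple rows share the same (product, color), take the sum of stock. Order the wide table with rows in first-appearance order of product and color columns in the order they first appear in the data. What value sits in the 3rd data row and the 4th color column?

With rows in first-appearance order of product, row 3 is product=LF6. color columns in first-appearance order: gray, navy, white, green; column 4 is green.
Long rows with product=LF6, color=green: 514 + 894 = 1408.

1408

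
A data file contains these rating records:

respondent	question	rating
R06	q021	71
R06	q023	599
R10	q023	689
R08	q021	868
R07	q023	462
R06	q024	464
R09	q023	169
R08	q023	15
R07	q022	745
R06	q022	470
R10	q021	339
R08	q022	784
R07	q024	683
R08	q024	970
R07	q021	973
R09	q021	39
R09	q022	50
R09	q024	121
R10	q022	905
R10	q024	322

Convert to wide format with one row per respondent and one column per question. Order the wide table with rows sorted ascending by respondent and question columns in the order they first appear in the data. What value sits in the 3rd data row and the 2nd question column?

With rows sorted ascending by respondent, row 3 is respondent=R08. question columns in first-appearance order: q021, q023, q024, q022; column 2 is q023.
Long rows with respondent=R08, question=q023: rating = 15.

15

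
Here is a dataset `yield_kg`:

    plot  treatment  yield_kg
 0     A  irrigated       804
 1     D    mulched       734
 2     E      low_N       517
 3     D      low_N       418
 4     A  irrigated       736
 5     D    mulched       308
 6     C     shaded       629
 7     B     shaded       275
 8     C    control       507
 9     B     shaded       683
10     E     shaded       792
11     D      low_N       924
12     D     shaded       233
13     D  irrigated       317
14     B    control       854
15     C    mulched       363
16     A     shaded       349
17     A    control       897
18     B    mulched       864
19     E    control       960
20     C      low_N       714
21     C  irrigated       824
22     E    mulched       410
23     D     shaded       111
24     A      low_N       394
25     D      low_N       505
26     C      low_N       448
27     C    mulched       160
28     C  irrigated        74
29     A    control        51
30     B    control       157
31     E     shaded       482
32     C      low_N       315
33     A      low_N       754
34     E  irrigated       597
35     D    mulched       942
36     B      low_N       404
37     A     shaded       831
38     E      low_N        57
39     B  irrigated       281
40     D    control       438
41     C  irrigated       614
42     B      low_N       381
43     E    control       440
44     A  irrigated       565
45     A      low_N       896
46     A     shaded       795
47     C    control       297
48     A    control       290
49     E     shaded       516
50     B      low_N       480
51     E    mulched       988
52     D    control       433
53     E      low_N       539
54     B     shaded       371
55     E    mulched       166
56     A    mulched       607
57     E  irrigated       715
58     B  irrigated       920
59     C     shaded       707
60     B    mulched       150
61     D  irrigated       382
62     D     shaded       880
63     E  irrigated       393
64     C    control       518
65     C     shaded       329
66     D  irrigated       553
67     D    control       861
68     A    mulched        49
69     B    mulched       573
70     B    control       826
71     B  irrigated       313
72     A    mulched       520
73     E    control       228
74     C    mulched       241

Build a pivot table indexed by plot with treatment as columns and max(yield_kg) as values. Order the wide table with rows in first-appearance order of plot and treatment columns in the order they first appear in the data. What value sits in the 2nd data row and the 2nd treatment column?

942

With rows in first-appearance order of plot, row 2 is plot=D. treatment columns in first-appearance order: irrigated, mulched, low_N, shaded, control; column 2 is mulched.
Long rows with plot=D, treatment=mulched: max(734, 308, 942) = 942.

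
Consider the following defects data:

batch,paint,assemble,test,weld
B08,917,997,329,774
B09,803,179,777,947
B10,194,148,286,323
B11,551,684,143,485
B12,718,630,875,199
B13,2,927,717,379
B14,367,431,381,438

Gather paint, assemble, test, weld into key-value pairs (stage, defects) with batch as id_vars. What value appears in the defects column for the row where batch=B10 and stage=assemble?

Unpivoting turns each (batch, wide-column) pair into one long row.
The wide cell at row B10, column assemble holds 148, so the long row (B10, assemble) has defects=148.

148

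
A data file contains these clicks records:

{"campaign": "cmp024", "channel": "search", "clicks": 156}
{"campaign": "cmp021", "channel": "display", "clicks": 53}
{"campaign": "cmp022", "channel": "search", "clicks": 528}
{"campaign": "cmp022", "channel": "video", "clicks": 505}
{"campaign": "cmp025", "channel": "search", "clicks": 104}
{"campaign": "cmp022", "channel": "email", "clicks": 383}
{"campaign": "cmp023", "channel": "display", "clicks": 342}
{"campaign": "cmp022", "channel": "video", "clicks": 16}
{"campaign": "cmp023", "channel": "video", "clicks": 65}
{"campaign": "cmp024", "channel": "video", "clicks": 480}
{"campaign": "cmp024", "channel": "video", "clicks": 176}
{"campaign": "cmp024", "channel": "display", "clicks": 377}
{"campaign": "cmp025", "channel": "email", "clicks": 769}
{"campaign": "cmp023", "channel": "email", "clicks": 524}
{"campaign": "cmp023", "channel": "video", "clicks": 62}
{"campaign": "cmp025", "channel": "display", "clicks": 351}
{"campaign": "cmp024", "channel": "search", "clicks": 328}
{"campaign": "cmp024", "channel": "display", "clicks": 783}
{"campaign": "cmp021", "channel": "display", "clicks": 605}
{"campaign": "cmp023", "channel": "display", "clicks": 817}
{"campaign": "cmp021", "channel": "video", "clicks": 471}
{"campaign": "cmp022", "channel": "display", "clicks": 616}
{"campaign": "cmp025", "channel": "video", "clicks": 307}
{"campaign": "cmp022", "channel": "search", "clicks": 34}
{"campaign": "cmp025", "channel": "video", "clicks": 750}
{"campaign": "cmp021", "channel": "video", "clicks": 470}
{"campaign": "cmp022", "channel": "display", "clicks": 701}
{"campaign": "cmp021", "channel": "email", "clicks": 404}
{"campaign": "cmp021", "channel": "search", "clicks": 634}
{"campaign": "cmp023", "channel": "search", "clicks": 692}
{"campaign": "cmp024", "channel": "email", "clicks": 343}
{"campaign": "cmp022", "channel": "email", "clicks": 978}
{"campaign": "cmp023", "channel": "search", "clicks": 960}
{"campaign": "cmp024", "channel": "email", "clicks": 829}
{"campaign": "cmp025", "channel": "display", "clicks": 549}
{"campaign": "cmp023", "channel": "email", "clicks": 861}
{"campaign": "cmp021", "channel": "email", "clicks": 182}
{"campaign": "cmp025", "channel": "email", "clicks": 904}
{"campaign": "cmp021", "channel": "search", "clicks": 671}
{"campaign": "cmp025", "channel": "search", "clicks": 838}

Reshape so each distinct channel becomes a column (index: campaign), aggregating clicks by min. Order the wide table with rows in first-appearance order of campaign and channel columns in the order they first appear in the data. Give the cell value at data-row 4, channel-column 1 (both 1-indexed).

104

With rows in first-appearance order of campaign, row 4 is campaign=cmp025. channel columns in first-appearance order: search, display, video, email; column 1 is search.
Long rows with campaign=cmp025, channel=search: min(104, 838) = 104.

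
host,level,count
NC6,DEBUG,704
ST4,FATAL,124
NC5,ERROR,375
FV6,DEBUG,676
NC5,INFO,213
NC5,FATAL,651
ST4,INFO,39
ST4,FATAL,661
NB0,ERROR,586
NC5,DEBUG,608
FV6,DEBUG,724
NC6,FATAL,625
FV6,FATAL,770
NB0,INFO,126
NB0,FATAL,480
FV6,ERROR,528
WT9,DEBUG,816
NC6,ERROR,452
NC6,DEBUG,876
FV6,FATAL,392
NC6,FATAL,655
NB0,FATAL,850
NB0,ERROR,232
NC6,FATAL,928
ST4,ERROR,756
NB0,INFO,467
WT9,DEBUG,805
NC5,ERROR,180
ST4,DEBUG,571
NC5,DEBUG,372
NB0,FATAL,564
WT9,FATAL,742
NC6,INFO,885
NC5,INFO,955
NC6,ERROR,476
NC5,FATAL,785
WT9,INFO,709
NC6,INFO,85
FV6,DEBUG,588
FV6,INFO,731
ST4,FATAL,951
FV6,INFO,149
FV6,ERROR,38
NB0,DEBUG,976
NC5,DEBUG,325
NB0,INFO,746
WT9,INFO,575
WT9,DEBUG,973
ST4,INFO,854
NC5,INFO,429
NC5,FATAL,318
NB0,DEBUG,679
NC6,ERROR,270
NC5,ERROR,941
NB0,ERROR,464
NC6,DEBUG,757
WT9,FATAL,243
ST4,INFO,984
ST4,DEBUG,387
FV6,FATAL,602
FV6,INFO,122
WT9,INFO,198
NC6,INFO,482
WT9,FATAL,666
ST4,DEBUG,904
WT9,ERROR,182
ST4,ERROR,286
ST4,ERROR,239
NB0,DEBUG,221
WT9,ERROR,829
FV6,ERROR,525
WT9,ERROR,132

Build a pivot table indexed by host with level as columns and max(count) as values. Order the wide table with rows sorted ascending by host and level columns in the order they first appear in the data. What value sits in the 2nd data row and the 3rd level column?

586

With rows sorted ascending by host, row 2 is host=NB0. level columns in first-appearance order: DEBUG, FATAL, ERROR, INFO; column 3 is ERROR.
Long rows with host=NB0, level=ERROR: max(586, 232, 464) = 586.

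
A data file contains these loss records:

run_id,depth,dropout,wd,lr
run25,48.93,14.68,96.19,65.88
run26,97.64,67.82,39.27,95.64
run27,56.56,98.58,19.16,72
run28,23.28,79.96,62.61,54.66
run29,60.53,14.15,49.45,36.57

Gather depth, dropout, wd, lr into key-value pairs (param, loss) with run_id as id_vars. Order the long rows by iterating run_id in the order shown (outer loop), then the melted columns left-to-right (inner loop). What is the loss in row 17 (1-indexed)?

60.53

20 rows total (5 × 4). Row 17: index ⌊(17-1)/4⌋ = 4 into run_id → run29; (17-1) mod 4 = 0 into the melted columns → depth.
So row 17 is (run29, depth, 60.53); loss = 60.53.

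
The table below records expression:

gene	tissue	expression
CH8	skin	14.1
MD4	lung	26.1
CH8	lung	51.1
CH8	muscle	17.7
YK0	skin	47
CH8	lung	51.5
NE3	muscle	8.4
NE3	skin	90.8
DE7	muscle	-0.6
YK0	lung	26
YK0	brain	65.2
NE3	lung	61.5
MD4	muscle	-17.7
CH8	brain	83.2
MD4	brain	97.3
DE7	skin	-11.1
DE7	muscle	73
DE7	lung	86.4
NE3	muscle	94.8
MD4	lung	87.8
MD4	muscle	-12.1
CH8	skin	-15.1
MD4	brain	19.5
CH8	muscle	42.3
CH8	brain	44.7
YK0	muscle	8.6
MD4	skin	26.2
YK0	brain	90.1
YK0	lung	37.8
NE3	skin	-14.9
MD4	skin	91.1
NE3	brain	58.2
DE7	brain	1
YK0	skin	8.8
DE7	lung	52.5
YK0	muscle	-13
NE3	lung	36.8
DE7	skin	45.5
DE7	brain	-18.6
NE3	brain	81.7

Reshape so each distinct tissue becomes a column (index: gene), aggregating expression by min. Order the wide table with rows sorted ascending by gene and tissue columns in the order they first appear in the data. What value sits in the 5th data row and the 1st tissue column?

8.8

With rows sorted ascending by gene, row 5 is gene=YK0. tissue columns in first-appearance order: skin, lung, muscle, brain; column 1 is skin.
Long rows with gene=YK0, tissue=skin: min(47, 8.8) = 8.8.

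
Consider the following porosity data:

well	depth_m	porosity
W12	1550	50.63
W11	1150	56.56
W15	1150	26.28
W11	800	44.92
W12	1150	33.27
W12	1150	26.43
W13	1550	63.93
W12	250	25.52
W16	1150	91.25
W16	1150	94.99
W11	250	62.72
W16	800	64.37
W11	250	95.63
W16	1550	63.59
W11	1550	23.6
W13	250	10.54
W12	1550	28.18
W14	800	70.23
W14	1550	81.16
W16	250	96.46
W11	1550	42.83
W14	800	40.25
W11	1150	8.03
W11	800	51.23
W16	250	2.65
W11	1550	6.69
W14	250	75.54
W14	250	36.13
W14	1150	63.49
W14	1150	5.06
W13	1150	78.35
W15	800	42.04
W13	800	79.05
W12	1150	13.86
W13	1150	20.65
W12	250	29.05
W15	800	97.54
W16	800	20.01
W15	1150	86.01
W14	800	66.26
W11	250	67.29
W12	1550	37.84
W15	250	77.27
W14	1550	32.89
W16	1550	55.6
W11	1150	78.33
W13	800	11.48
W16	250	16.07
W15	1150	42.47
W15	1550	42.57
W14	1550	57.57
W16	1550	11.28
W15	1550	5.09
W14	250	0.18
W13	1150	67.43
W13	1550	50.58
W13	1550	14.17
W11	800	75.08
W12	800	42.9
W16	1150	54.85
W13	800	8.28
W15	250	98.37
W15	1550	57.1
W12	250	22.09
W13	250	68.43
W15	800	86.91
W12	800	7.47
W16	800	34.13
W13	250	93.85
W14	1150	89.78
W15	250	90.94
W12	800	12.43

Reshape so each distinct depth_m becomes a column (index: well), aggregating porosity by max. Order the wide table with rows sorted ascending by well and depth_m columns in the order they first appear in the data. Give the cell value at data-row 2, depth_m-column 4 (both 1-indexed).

With rows sorted ascending by well, row 2 is well=W12. depth_m columns in first-appearance order: 1550, 1150, 800, 250; column 4 is 250.
Long rows with well=W12, depth_m=250: max(25.52, 29.05, 22.09) = 29.05.

29.05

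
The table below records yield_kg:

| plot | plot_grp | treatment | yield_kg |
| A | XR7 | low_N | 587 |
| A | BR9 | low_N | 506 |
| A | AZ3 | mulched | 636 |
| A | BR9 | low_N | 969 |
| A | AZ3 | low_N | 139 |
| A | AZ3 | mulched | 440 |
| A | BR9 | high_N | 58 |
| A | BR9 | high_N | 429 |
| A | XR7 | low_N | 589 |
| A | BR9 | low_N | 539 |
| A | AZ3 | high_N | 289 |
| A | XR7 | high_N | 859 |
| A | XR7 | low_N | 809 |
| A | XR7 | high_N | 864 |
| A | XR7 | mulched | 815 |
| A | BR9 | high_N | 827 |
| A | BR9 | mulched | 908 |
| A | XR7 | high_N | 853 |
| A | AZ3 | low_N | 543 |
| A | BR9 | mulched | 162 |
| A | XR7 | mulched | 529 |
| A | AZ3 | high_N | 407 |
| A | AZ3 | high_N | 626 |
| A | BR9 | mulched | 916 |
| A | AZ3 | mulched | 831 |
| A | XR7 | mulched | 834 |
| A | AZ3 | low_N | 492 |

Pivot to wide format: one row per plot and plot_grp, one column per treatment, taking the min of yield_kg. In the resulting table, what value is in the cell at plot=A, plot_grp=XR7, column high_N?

Rows with plot=A, plot_grp=XR7 and treatment=high_N: yield_kg values are 859, 864, 853.
min(859, 864, 853) = 853.

853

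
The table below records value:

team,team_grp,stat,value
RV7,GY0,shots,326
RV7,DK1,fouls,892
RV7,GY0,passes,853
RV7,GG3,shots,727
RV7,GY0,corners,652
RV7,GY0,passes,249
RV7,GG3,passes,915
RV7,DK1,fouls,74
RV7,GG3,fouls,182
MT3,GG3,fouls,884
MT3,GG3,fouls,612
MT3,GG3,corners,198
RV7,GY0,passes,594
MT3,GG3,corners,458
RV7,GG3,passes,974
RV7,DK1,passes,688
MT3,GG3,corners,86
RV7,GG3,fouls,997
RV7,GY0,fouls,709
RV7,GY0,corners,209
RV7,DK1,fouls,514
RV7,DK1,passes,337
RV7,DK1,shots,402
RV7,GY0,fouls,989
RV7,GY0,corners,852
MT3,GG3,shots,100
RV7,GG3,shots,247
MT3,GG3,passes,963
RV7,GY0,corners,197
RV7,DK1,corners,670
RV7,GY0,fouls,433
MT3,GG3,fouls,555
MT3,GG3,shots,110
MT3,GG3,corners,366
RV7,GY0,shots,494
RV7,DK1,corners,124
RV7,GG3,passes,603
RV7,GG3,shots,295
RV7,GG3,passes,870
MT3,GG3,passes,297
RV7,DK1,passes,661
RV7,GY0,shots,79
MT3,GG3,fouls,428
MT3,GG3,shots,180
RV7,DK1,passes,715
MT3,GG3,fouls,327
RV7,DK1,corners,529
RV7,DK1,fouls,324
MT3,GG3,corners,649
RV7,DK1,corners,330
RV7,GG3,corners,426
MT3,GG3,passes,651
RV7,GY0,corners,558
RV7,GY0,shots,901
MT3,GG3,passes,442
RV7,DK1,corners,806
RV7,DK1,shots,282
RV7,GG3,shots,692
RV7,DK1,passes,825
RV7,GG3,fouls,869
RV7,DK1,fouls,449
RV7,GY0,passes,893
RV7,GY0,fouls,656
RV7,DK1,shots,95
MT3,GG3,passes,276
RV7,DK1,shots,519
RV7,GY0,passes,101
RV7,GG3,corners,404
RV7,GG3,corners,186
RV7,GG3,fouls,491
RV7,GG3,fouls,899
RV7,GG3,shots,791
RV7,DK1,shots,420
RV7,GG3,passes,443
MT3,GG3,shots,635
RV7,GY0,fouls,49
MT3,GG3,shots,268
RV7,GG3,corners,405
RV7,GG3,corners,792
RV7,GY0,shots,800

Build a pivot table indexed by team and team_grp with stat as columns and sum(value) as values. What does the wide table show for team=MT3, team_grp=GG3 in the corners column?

1757

Rows with team=MT3, team_grp=GG3 and stat=corners: value values are 198, 458, 86, 366, 649.
198 + 458 + 86 + 366 + 649 = 1757.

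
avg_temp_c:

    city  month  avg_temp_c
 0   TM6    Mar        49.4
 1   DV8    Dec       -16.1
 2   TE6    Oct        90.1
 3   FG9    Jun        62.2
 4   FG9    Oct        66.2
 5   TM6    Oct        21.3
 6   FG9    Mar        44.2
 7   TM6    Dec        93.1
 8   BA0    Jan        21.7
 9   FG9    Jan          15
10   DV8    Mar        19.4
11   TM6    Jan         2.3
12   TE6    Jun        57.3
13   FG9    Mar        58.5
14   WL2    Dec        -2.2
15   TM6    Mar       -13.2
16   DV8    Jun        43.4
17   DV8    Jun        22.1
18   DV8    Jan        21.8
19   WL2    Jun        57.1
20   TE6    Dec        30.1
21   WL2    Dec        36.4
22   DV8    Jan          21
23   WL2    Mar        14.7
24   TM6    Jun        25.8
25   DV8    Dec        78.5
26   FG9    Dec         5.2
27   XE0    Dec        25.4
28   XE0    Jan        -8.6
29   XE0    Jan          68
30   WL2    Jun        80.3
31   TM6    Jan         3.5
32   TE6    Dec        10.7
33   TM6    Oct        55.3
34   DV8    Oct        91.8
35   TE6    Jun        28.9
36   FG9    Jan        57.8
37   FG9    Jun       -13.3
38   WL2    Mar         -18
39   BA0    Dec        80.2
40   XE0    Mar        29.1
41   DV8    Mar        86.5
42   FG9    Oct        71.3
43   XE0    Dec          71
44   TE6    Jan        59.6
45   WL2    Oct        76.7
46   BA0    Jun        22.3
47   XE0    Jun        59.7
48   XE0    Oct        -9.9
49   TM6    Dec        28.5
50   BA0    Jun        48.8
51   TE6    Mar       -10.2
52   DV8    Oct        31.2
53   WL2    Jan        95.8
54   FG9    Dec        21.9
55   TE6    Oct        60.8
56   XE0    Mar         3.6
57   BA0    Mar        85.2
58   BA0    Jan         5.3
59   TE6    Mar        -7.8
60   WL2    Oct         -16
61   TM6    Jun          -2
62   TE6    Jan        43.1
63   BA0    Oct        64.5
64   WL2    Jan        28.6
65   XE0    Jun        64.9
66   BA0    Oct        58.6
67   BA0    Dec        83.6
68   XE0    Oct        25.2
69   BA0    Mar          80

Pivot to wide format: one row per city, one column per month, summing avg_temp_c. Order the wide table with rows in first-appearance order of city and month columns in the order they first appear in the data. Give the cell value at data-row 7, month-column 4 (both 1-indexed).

With rows in first-appearance order of city, row 7 is city=XE0. month columns in first-appearance order: Mar, Dec, Oct, Jun, Jan; column 4 is Jun.
Long rows with city=XE0, month=Jun: 59.7 + 64.9 = 124.6.

124.6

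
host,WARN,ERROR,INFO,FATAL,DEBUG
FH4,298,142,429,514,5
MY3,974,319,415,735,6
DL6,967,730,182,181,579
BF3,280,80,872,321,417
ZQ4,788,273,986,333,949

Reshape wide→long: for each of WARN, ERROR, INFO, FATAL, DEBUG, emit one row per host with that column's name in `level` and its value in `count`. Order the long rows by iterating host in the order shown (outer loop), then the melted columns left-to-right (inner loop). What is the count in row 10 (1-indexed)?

25 rows total (5 × 5). Row 10: index ⌊(10-1)/5⌋ = 1 into host → MY3; (10-1) mod 5 = 4 into the melted columns → DEBUG.
So row 10 is (MY3, DEBUG, 6); count = 6.

6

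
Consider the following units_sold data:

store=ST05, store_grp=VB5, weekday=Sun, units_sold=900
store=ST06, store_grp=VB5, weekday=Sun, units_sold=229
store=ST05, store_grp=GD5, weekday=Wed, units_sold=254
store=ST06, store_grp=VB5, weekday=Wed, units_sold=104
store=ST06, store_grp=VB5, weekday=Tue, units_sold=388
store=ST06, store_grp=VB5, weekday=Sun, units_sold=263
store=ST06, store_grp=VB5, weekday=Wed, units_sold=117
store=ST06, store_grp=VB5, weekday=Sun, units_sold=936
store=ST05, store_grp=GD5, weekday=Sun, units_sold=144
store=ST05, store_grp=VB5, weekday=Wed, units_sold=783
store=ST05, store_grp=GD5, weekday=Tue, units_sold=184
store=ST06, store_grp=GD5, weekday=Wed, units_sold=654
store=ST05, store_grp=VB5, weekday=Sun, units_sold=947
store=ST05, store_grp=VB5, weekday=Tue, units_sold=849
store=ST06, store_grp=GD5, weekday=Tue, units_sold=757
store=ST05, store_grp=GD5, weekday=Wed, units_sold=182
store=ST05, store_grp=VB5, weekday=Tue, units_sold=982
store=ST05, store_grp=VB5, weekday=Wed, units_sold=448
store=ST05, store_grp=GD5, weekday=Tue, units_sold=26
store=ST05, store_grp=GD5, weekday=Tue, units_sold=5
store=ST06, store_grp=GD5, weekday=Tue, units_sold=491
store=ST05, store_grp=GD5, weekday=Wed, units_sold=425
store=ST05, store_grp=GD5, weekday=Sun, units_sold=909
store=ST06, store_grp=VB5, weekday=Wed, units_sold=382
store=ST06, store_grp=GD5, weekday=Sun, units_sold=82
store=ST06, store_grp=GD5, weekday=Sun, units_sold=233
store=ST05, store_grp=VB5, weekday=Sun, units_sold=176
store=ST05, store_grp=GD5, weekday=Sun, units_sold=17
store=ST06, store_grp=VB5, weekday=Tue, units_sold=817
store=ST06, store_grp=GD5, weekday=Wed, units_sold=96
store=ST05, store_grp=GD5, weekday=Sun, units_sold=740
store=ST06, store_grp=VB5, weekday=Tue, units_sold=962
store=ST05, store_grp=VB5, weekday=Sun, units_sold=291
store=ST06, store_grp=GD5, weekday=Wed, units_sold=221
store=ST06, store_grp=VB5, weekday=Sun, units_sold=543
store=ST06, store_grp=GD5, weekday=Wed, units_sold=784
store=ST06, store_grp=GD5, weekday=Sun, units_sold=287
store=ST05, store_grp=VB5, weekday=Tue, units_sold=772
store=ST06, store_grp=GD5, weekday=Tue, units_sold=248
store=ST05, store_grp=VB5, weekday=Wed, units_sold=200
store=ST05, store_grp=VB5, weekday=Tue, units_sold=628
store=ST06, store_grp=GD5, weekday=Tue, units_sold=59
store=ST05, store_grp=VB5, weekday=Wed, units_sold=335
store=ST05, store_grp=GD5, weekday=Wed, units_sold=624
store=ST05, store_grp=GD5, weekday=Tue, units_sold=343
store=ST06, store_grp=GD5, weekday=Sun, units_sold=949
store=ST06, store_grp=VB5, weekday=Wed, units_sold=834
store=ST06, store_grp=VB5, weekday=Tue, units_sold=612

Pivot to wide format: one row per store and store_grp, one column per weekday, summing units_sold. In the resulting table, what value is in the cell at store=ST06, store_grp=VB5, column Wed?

Rows with store=ST06, store_grp=VB5 and weekday=Wed: units_sold values are 104, 117, 382, 834.
104 + 117 + 382 + 834 = 1437.

1437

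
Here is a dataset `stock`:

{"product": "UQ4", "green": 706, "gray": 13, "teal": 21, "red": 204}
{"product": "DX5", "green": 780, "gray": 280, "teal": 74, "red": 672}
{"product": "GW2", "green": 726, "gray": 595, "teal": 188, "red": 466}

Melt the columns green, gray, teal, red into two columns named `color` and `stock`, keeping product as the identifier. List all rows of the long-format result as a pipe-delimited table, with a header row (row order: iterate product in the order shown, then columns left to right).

Each (product, column) pair becomes one row: 3 × 4 = 12 rows.
For example, (UQ4, green) → stock=706.

| product | color | stock |
| UQ4 | green | 706 |
| UQ4 | gray | 13 |
| UQ4 | teal | 21 |
| UQ4 | red | 204 |
| DX5 | green | 780 |
| DX5 | gray | 280 |
| DX5 | teal | 74 |
| DX5 | red | 672 |
| GW2 | green | 726 |
| GW2 | gray | 595 |
| GW2 | teal | 188 |
| GW2 | red | 466 |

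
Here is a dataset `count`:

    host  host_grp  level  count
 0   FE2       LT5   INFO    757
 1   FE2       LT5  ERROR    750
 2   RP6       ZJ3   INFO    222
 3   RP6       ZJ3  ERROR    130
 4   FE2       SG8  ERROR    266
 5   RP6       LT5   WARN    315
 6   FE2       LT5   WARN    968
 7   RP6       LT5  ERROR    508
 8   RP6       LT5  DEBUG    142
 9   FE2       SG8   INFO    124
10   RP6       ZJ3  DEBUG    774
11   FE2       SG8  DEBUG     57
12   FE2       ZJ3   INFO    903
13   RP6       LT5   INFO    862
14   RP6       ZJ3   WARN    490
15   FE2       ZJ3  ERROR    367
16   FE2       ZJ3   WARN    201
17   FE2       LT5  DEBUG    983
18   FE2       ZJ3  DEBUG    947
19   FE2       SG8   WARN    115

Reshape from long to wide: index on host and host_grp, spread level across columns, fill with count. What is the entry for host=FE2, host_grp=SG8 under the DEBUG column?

Wide layout: rows indexed by host and host_grp, columns are the 4 distinct level values (INFO, ERROR, WARN, DEBUG).
Cell (host=FE2, host_grp=SG8, level=DEBUG) draws from the long row where host=FE2, host_grp=SG8 and level=DEBUG, which has count=57.

57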